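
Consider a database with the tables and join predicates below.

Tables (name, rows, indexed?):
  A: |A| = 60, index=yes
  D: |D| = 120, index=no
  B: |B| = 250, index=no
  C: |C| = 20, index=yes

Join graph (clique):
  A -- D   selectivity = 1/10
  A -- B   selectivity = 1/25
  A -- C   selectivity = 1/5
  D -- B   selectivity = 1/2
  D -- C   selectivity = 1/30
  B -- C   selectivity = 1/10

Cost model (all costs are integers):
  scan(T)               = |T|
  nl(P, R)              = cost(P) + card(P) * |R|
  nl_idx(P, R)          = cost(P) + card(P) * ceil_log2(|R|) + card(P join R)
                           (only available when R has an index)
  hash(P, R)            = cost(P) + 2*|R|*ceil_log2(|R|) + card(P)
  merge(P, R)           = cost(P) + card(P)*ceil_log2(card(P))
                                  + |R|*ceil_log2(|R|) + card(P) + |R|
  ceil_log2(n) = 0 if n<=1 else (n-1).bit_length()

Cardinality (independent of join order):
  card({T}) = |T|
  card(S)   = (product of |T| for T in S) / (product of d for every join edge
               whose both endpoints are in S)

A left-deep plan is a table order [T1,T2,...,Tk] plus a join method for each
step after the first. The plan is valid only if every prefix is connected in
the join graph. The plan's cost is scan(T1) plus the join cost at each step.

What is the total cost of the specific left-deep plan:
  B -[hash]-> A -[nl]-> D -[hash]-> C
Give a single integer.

step 1: scan B: cost=250, card=250
step 2: join A via hash
    card(P join A) = 250*60/(25) = 600
    cost = 250 + 2*60*6 + 250 = 1220
step 3: join D via nl
    card(P join D) = 600*120/(10*2) = 3600
    cost = 1220 + 600*120 = 73220
step 4: join C via hash
    card(P join C) = 3600*20/(5*30*10) = 48
    cost = 73220 + 2*20*5 + 3600 = 77020

77020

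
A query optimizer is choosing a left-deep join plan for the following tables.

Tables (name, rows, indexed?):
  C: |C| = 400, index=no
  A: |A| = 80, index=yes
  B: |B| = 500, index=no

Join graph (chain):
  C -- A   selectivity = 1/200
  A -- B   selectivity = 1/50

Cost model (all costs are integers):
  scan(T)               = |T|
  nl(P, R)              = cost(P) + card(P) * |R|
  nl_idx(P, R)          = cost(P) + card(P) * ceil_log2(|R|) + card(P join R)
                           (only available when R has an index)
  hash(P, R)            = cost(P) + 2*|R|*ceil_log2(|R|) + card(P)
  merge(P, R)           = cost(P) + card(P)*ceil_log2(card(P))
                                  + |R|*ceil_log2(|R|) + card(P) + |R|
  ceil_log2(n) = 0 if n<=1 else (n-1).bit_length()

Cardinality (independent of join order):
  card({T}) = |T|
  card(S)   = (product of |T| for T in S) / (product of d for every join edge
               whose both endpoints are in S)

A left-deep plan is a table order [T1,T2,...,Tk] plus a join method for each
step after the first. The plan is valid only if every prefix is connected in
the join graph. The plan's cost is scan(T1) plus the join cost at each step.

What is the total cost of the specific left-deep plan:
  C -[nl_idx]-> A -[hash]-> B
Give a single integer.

step 1: scan C: cost=400, card=400
step 2: join A via nl_idx
    card(P join A) = 400*80/(200) = 160
    cost = 400 + 400*7 + 160 = 3360
step 3: join B via hash
    card(P join B) = 160*500/(50) = 1600
    cost = 3360 + 2*500*9 + 160 = 12520

12520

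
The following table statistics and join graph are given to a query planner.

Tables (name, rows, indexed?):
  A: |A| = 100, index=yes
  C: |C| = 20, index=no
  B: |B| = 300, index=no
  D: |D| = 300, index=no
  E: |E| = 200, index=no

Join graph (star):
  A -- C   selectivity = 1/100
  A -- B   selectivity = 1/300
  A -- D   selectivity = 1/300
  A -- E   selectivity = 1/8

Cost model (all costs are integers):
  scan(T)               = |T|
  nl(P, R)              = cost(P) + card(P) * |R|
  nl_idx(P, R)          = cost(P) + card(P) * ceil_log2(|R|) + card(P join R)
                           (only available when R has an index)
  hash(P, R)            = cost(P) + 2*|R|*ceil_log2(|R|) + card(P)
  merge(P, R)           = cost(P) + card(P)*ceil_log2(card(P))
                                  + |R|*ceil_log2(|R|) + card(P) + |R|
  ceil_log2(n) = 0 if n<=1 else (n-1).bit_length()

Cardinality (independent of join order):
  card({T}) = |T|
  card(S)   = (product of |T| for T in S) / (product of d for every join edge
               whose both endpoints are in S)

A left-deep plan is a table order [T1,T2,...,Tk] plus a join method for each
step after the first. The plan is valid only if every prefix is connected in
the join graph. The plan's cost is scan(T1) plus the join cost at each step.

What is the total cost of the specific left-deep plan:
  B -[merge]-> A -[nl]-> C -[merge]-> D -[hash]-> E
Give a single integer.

step 1: scan B: cost=300, card=300
step 2: join A via merge
    card(P join A) = 300*100/(300) = 100
    cost = 300 + 300*9 + 100*7 + 300 + 100 = 4100
step 3: join C via nl
    card(P join C) = 100*20/(100) = 20
    cost = 4100 + 100*20 = 6100
step 4: join D via merge
    card(P join D) = 20*300/(300) = 20
    cost = 6100 + 20*5 + 300*9 + 20 + 300 = 9220
step 5: join E via hash
    card(P join E) = 20*200/(8) = 500
    cost = 9220 + 2*200*8 + 20 = 12440

12440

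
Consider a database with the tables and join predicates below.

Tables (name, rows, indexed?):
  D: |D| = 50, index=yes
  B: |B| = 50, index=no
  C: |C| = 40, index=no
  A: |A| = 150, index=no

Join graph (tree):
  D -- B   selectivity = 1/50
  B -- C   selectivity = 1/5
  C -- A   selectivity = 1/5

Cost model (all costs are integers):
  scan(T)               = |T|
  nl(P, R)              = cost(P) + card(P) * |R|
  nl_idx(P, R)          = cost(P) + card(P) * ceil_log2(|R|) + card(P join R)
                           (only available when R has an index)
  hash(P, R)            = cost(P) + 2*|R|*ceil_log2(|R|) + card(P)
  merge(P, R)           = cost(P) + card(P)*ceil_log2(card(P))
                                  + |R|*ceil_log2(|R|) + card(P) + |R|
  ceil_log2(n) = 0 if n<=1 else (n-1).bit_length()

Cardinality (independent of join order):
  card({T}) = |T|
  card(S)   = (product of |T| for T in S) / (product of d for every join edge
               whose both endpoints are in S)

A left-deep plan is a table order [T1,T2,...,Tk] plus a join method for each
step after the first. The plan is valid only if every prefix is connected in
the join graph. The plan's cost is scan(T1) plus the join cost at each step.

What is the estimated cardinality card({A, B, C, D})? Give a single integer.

12000

Tables in S: A(150), B(50), C(40), D(50)
Edges inside S: D-B(d=50), B-C(d=5), C-A(d=5)
numerator = 150 * 50 * 40 * 50 = 15000000
denominator = 50 * 5 * 5 = 1250
card(S) = 15000000 / 1250 = 12000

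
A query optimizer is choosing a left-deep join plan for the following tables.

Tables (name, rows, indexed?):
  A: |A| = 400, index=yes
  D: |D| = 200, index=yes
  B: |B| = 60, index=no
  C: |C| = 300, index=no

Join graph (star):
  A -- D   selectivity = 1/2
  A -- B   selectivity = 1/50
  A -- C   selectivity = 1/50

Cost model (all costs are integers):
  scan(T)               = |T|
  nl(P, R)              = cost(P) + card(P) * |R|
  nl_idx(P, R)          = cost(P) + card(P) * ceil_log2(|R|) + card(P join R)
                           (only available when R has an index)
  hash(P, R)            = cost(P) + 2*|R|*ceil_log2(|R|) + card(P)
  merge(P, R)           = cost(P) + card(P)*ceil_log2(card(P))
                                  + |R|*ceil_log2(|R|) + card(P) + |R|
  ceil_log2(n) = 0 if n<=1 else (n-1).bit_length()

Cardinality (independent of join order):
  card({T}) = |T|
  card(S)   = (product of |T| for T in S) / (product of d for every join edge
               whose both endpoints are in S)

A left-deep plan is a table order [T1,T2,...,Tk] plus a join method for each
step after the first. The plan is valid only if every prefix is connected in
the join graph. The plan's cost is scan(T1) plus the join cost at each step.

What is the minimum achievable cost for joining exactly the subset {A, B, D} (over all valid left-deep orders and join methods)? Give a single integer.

4760

Selinger DP over subsets of {A,B,D}:
  {A}: scan cost=400, card=400
  {D}: scan cost=200, card=200
  {B}: scan cost=60, card=60
  {AD}: card=40000; try (D,hash)→4000, (A,merge)→6000, (D,merge)→6200, (A,hash)→7600, (A,nl_idx)→42000, (D,nl_idx)→43600 …(+2); best=4000 via (D,hash)
  {AB}: card=480; try (A,nl_idx)→1080, (B,hash)→1520, (A,merge)→4480, (B,merge)→4820, (A,hash)→7320, (A,nl)→24060 …(+1); best=1080 via (A,nl_idx)
  {ABD}: card=48000; try (D,hash)→4760, (D,merge)→7680, (B,hash)→44720, (D,nl_idx)→52920, (D,nl)→97080, (B,merge)→684420 …(+1); best=4760 via (D,hash)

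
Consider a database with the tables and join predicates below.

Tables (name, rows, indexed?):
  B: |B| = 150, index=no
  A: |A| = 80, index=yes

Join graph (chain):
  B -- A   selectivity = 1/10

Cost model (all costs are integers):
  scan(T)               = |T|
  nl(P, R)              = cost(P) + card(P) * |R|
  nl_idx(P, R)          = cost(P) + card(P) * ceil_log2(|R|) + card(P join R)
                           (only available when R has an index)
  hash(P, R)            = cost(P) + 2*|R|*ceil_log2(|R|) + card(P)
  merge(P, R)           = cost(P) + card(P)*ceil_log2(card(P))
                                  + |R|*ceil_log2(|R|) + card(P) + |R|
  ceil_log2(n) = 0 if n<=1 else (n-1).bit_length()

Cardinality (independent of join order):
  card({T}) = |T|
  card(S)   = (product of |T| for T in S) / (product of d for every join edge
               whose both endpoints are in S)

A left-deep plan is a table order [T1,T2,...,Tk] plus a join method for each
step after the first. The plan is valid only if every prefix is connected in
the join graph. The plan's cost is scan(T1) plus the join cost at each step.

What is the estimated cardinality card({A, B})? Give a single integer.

Tables in S: A(80), B(150)
Edges inside S: B-A(d=10)
numerator = 80 * 150 = 12000
denominator = 10 = 10
card(S) = 12000 / 10 = 1200

1200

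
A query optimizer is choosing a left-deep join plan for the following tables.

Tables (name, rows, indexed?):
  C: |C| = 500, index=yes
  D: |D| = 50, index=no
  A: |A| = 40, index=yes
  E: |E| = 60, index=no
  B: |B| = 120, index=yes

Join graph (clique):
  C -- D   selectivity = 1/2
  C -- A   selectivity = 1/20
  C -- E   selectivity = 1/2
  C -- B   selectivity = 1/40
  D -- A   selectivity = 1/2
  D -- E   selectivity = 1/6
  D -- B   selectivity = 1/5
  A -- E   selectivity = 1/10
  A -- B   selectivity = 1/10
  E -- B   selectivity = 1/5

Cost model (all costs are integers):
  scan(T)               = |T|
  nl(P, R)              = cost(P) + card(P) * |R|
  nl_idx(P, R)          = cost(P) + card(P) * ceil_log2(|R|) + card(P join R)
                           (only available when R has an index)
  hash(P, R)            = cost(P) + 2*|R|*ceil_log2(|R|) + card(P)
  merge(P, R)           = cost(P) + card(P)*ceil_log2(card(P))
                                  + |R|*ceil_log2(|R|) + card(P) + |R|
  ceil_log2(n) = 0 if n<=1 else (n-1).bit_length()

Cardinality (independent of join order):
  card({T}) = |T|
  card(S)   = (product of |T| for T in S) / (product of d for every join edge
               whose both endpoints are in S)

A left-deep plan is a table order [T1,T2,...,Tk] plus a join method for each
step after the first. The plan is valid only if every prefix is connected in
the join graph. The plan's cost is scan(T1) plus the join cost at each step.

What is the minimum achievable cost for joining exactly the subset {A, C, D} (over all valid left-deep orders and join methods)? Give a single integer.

3000

Selinger DP over subsets of {A,C,D}:
  {C}: scan cost=500, card=500
  {D}: scan cost=50, card=50
  {A}: scan cost=40, card=40
  {CD}: card=12500; try (D,hash)→1600, (C,merge)→5400, (D,merge)→5850, (C,hash)→9100, (C,nl_idx)→13000, (C,nl)→25050 …(+1); best=1600 via (D,hash)
  {AC}: card=1000; try (C,nl_idx)→1400, (A,hash)→1480, (A,nl_idx)→4500, (C,merge)→5320, (A,merge)→5780, (C,hash)→9080 …(+2); best=1400 via (C,nl_idx)
  {AD}: card=1000; try (A,hash)→580, (D,merge)→670, (D,hash)→680, (A,merge)→680, (A,nl_idx)→1350, (D,nl)→2040 …(+1); best=580 via (A,hash)
  {ACD}: card=12500; try (D,hash)→3000, (C,hash)→10580, (D,merge)→12750, (A,hash)→14580, (C,merge)→16580, (C,nl_idx)→22080 …(+5); best=3000 via (D,hash)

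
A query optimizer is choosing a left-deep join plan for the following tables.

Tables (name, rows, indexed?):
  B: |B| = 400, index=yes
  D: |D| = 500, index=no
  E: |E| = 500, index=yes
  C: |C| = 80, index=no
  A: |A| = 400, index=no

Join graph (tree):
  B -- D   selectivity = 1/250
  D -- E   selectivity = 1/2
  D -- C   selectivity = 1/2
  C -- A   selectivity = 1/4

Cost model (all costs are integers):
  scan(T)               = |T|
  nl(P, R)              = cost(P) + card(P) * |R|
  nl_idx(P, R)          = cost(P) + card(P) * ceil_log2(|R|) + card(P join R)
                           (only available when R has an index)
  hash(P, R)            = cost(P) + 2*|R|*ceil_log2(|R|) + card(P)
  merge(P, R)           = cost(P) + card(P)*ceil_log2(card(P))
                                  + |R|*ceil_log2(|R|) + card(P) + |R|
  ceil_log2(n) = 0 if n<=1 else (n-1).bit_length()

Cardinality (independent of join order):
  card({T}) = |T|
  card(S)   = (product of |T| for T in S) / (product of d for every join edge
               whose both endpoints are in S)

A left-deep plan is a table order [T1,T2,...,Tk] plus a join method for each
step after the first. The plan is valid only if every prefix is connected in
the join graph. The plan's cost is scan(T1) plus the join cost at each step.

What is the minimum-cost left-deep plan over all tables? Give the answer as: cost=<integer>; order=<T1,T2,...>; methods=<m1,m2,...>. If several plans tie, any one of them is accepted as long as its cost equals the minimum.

Selinger DP (subsets sized 1..n):
  {B}: scan cost=400, card=400
  {D}: scan cost=500, card=500
  {E}: scan cost=500, card=500
  {C}: scan cost=80, card=80
  {A}: scan cost=400, card=400
  {BD}: card=800; try (B,nl_idx)→5800, (B,hash)→8200, (D,merge)→9400, (B,merge)→9500, (D,hash)→9800, (D,nl)→200400 …(+1); best=5800 via (B,nl_idx)
  {DE}: card=125000; try (E,hash)→10000, (D,hash)→10000, (E,merge)→10500, (D,merge)→10500, (E,nl_idx)→130000, (E,nl)→250500 …(+1); best=10000 via (E,hash)
  {CD}: card=20000; try (C,hash)→2120, (D,merge)→5720, (C,merge)→6140, (D,hash)→9160, (D,nl)→40080, (C,nl)→40500; best=2120 via (C,hash)
  {AC}: card=8000; try (C,hash)→1920, (A,merge)→4720, (C,merge)→5040, (A,hash)→7360, (A,nl)→32080, (C,nl)→32400; best=1920 via (C,hash)
  {BDE}: card=200000; try (E,hash)→15600, (E,merge)→19600, (B,hash)→142200, (E,nl_idx)→213000, (E,nl)→405800, (B,nl_idx)→1335000 …(+2); best=15600 via (E,hash)
  {BCD}: card=32000; try (C,hash)→7720, (C,merge)→15240, (B,hash)→29320, (C,nl)→69800, (B,nl_idx)→214120, (B,merge)→326120 …(+1); best=7720 via (C,hash)
  {CDE}: card=5000000; try (E,hash)→31120, (C,hash)→136120, (E,merge)→327120, (C,merge)→2260640, (E,nl_idx)→5182120, (E,nl)→10002120 …(+1); best=31120 via (E,hash)
  {ACD}: card=2000000; try (D,hash)→18920, (A,hash)→29320, (D,merge)→118920, (A,merge)→326120, (D,nl)→4001920, (A,nl)→8002120; best=18920 via (D,hash)
  {BCDE}: card=8000000; try (E,hash)→48720, (C,hash)→216720, (E,merge)→524720, (C,merge)→3816240, (B,hash)→5038320, (E,nl_idx)→8295720 …(+5); best=48720 via (E,hash)
  {ABCD}: card=3200000; try (A,hash)→46920, (A,merge)→523720, (B,hash)→2026120, (A,nl)→12807720, (B,nl_idx)→21218920, (B,merge)→44022920 …(+1); best=46920 via (A,hash)
  {ACDE}: card=500000000; try (E,hash)→2027920, (A,hash)→5038320, (E,merge)→44023920, (A,merge)→120035120, (E,nl_idx)→518018920, (E,nl)→1000018920 …(+1); best=2027920 via (E,hash)
  {ABCDE}: card=800000000; try (E,hash)→3255920, (A,hash)→8055920, (E,merge)→73651920, (A,merge)→192052720, (B,hash)→502035120, (E,nl_idx)→828846920 …(+5); best=3255920 via (E,hash)

cost=3255920; order=D,B,C,A,E; methods=nl_idx,hash,hash,hash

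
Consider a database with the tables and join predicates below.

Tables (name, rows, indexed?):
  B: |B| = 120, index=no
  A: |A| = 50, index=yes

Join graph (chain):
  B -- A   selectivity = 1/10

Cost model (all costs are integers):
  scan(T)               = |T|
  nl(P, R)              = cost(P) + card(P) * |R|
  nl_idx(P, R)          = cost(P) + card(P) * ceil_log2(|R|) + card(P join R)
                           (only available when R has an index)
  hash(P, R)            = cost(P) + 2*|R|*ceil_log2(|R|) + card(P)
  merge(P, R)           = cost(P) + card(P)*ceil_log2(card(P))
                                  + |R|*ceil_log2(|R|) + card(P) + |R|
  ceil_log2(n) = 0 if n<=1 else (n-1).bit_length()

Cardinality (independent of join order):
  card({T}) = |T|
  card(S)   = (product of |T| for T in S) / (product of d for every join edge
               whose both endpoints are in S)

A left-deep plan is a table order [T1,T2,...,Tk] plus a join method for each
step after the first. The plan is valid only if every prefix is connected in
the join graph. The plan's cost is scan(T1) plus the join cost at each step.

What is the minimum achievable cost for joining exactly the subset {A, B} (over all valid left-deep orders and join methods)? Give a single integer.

840

Selinger DP over subsets of {A,B}:
  {B}: scan cost=120, card=120
  {A}: scan cost=50, card=50
  {AB}: card=600; try (A,hash)→840, (B,merge)→1360, (A,merge)→1430, (A,nl_idx)→1440, (B,hash)→1780, (B,nl)→6050 …(+1); best=840 via (A,hash)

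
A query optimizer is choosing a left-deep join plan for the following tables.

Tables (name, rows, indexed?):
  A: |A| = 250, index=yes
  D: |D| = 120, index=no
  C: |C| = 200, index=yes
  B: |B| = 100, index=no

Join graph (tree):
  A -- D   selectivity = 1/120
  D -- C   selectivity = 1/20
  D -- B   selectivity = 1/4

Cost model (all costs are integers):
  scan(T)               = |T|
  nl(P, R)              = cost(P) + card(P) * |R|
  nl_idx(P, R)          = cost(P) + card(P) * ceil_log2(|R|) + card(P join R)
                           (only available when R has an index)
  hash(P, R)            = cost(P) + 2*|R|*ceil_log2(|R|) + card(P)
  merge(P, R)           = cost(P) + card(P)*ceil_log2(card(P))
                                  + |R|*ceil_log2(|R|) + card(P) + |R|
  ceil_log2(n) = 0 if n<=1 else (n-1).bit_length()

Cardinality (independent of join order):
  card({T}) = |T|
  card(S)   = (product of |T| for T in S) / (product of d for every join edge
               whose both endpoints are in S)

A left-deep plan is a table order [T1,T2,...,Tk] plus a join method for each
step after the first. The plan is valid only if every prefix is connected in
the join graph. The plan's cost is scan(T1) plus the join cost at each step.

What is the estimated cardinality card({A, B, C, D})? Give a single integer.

Tables in S: A(250), B(100), C(200), D(120)
Edges inside S: A-D(d=120), D-C(d=20), D-B(d=4)
numerator = 250 * 100 * 200 * 120 = 600000000
denominator = 120 * 20 * 4 = 9600
card(S) = 600000000 / 9600 = 62500

62500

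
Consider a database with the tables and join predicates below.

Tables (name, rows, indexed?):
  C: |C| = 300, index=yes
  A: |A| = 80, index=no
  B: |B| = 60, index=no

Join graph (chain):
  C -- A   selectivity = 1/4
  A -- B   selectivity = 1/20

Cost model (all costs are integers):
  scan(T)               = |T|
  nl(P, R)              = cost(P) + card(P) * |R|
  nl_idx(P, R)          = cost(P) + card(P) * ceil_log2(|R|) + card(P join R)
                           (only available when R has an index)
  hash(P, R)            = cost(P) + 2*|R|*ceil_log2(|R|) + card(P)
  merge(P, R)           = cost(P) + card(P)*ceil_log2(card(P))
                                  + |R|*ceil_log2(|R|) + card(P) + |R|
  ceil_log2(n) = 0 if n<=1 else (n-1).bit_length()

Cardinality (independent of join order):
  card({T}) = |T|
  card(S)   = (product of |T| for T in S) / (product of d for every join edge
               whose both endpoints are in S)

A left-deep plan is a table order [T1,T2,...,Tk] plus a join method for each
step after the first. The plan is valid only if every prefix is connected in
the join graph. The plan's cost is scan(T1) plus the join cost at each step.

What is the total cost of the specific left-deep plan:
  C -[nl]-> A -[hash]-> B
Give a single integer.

step 1: scan C: cost=300, card=300
step 2: join A via nl
    card(P join A) = 300*80/(4) = 6000
    cost = 300 + 300*80 = 24300
step 3: join B via hash
    card(P join B) = 6000*60/(20) = 18000
    cost = 24300 + 2*60*6 + 6000 = 31020

31020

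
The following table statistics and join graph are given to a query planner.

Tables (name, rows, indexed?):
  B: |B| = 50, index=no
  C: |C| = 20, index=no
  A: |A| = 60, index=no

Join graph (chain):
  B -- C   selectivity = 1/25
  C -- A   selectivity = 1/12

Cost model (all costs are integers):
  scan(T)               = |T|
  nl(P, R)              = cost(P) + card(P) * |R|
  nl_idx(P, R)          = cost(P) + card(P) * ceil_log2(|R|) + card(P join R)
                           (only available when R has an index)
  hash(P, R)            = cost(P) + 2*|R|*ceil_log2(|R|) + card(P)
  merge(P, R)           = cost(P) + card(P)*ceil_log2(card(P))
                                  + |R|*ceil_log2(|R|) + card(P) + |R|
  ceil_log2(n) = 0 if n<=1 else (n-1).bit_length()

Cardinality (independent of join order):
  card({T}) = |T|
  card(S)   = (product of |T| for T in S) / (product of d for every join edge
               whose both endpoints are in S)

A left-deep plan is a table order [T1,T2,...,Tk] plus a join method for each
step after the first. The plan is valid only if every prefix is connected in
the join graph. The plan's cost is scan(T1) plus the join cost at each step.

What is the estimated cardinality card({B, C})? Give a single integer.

40

Tables in S: B(50), C(20)
Edges inside S: B-C(d=25)
numerator = 50 * 20 = 1000
denominator = 25 = 25
card(S) = 1000 / 25 = 40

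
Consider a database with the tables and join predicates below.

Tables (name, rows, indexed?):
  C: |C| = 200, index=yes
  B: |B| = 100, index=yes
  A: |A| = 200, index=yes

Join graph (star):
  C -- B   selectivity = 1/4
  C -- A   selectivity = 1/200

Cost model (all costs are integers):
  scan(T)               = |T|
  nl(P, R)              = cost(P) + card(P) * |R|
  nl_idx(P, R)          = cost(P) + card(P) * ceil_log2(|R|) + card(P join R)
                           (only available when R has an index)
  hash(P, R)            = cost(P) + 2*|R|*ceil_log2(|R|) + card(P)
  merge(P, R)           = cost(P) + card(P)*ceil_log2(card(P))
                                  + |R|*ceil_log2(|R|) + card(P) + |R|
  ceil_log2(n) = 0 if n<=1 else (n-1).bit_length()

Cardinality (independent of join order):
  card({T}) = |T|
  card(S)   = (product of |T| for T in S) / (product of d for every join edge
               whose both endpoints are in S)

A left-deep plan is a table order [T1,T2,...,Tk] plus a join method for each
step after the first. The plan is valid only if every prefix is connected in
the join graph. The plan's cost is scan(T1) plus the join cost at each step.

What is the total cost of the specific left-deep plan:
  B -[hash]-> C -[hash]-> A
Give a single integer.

step 1: scan B: cost=100, card=100
step 2: join C via hash
    card(P join C) = 100*200/(4) = 5000
    cost = 100 + 2*200*8 + 100 = 3400
step 3: join A via hash
    card(P join A) = 5000*200/(200) = 5000
    cost = 3400 + 2*200*8 + 5000 = 11600

11600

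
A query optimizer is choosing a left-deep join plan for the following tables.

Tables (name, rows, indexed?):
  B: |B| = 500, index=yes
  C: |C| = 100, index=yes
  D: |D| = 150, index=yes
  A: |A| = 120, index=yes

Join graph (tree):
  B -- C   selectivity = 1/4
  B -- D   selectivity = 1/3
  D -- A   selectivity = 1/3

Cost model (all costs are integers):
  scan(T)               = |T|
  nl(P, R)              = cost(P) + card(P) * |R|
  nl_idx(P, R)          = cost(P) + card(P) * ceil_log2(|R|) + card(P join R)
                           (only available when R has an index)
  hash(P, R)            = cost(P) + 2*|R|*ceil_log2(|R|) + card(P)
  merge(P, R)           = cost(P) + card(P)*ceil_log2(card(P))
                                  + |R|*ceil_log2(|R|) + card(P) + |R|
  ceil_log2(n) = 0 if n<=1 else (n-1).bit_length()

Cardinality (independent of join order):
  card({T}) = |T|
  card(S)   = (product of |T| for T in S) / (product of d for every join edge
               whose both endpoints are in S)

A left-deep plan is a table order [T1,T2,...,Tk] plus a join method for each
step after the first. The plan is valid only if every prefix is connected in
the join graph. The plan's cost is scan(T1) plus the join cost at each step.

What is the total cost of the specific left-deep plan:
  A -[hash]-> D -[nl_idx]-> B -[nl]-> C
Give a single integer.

step 1: scan A: cost=120, card=120
step 2: join D via hash
    card(P join D) = 120*150/(3) = 6000
    cost = 120 + 2*150*8 + 120 = 2640
step 3: join B via nl_idx
    card(P join B) = 6000*500/(3) = 1000000
    cost = 2640 + 6000*9 + 1000000 = 1056640
step 4: join C via nl
    card(P join C) = 1000000*100/(4) = 25000000
    cost = 1056640 + 1000000*100 = 101056640

101056640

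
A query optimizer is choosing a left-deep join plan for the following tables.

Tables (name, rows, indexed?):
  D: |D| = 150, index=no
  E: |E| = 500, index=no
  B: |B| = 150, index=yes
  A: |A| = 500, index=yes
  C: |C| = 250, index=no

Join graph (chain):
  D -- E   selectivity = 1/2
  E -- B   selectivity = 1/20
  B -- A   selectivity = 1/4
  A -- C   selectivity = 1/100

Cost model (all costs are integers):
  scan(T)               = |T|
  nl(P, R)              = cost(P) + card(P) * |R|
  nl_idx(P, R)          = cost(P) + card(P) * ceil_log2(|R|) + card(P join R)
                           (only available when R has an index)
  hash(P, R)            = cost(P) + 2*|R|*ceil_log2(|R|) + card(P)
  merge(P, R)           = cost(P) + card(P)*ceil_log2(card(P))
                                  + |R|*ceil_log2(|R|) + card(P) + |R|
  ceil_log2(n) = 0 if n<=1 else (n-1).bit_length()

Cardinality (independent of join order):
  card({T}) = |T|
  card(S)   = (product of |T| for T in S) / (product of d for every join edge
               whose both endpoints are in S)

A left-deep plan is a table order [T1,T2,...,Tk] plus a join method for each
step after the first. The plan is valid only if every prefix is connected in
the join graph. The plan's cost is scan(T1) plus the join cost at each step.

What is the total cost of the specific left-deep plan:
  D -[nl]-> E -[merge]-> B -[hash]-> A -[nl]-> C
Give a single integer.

8790066750

step 1: scan D: cost=150, card=150
step 2: join E via nl
    card(P join E) = 150*500/(2) = 37500
    cost = 150 + 150*500 = 75150
step 3: join B via merge
    card(P join B) = 37500*150/(20) = 281250
    cost = 75150 + 37500*16 + 150*8 + 37500 + 150 = 714000
step 4: join A via hash
    card(P join A) = 281250*500/(4) = 35156250
    cost = 714000 + 2*500*9 + 281250 = 1004250
step 5: join C via nl
    card(P join C) = 35156250*250/(100) = 87890625
    cost = 1004250 + 35156250*250 = 8790066750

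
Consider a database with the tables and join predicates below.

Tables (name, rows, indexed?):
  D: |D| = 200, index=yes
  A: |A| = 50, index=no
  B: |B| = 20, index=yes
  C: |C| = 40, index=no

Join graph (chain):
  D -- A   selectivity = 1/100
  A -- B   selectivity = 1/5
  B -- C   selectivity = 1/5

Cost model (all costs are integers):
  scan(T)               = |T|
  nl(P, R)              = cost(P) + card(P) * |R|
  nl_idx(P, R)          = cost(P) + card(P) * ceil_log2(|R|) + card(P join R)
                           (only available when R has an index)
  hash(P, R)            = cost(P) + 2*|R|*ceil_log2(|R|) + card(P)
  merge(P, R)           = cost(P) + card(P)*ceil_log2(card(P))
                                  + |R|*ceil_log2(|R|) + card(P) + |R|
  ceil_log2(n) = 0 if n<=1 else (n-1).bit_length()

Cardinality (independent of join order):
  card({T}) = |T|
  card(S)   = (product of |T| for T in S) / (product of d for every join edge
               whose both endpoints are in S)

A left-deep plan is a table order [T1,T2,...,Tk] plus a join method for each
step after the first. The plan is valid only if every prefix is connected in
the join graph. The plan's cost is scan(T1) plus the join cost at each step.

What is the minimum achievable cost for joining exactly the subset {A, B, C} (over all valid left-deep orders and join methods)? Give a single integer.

980

Selinger DP over subsets of {A,B,C}:
  {A}: scan cost=50, card=50
  {B}: scan cost=20, card=20
  {C}: scan cost=40, card=40
  {AB}: card=200; try (B,hash)→300, (A,merge)→490, (B,nl_idx)→500, (B,merge)→520, (A,hash)→640, (A,nl)→1020 …(+1); best=300 via (B,hash)
  {BC}: card=160; try (B,hash)→280, (B,nl_idx)→400, (C,merge)→420, (B,merge)→440, (C,hash)→520, (C,nl)→820 …(+1); best=280 via (B,hash)
  {ABC}: card=1600; try (C,hash)→980, (A,hash)→1040, (A,merge)→2070, (C,merge)→2380, (A,nl)→8280, (C,nl)→8300; best=980 via (C,hash)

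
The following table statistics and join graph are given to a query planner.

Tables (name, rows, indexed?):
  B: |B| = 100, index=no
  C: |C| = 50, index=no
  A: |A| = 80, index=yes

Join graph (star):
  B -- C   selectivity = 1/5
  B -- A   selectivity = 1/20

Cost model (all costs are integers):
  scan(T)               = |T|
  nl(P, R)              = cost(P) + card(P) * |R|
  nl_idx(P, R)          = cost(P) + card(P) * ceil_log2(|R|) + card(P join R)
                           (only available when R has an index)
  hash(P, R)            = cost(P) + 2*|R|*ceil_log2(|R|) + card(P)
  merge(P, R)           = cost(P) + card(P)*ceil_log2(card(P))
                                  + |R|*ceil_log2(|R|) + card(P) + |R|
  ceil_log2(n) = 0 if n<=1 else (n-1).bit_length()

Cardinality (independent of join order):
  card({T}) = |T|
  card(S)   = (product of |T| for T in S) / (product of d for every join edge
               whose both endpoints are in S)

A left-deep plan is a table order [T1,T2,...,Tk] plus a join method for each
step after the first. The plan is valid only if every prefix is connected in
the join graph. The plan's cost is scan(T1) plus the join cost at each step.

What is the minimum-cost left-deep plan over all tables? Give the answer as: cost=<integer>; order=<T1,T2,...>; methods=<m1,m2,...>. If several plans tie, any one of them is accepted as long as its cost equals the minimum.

Selinger DP (subsets sized 1..n):
  {B}: scan cost=100, card=100
  {C}: scan cost=50, card=50
  {A}: scan cost=80, card=80
  {BC}: card=1000; try (C,hash)→800, (B,merge)→1200, (C,merge)→1250, (B,hash)→1500, (B,nl)→5050, (C,nl)→5100; best=800 via (C,hash)
  {AB}: card=400; try (A,nl_idx)→1200, (A,hash)→1320, (B,merge)→1520, (A,merge)→1540, (B,hash)→1560, (B,nl)→8080 …(+1); best=1200 via (A,nl_idx)
  {ABC}: card=4000; try (C,hash)→2200, (A,hash)→2920, (C,merge)→5550, (A,nl_idx)→11800, (A,merge)→12440, (C,nl)→21200 …(+1); best=2200 via (C,hash)

cost=2200; order=B,A,C; methods=nl_idx,hash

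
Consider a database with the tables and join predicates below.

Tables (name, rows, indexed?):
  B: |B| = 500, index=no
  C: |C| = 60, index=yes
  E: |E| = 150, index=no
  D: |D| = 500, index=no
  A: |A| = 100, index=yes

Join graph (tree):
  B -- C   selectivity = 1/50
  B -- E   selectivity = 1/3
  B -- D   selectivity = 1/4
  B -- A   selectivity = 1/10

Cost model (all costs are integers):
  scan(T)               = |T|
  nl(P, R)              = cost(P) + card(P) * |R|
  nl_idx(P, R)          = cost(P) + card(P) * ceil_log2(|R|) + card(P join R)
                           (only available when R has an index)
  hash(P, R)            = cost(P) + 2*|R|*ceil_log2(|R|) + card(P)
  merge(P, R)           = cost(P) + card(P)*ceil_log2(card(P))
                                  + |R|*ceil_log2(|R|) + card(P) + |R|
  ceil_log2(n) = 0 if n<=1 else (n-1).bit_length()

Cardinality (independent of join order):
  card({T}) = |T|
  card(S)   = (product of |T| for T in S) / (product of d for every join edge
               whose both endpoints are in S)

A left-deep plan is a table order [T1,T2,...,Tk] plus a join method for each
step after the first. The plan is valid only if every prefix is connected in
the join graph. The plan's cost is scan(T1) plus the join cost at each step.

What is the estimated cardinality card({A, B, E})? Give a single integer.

Tables in S: A(100), B(500), E(150)
Edges inside S: B-E(d=3), B-A(d=10)
numerator = 100 * 500 * 150 = 7500000
denominator = 3 * 10 = 30
card(S) = 7500000 / 30 = 250000

250000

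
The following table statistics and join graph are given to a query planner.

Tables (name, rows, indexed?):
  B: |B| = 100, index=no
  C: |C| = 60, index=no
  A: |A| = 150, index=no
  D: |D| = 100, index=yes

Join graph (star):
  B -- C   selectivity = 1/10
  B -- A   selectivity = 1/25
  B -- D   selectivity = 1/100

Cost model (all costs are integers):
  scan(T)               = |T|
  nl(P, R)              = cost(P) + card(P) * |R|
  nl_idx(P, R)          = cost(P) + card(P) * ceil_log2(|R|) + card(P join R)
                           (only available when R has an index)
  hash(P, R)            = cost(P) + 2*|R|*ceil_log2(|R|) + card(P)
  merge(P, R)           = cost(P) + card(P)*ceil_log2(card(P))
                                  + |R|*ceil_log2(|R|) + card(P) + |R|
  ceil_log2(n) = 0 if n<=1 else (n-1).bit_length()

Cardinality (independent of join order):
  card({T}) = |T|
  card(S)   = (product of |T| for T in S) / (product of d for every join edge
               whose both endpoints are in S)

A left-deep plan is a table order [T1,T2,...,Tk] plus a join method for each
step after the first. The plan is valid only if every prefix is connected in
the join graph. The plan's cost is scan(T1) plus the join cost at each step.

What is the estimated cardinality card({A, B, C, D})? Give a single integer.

Tables in S: A(150), B(100), C(60), D(100)
Edges inside S: B-C(d=10), B-A(d=25), B-D(d=100)
numerator = 150 * 100 * 60 * 100 = 90000000
denominator = 10 * 25 * 100 = 25000
card(S) = 90000000 / 25000 = 3600

3600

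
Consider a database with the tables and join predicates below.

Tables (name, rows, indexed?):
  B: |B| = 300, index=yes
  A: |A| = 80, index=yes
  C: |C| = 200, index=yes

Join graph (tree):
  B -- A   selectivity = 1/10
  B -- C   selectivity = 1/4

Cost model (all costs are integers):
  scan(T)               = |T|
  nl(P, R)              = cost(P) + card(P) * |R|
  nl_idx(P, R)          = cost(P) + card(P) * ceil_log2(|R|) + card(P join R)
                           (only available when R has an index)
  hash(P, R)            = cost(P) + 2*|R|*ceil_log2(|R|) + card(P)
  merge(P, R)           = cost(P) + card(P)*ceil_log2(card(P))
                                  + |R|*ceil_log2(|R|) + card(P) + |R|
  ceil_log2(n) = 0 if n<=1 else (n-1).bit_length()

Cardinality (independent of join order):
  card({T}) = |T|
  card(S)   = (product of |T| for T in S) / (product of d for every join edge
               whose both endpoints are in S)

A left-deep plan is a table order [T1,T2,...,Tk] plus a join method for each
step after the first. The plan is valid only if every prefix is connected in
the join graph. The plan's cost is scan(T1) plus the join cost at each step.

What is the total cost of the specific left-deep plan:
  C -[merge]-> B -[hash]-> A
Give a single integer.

21120

step 1: scan C: cost=200, card=200
step 2: join B via merge
    card(P join B) = 200*300/(4) = 15000
    cost = 200 + 200*8 + 300*9 + 200 + 300 = 5000
step 3: join A via hash
    card(P join A) = 15000*80/(10) = 120000
    cost = 5000 + 2*80*7 + 15000 = 21120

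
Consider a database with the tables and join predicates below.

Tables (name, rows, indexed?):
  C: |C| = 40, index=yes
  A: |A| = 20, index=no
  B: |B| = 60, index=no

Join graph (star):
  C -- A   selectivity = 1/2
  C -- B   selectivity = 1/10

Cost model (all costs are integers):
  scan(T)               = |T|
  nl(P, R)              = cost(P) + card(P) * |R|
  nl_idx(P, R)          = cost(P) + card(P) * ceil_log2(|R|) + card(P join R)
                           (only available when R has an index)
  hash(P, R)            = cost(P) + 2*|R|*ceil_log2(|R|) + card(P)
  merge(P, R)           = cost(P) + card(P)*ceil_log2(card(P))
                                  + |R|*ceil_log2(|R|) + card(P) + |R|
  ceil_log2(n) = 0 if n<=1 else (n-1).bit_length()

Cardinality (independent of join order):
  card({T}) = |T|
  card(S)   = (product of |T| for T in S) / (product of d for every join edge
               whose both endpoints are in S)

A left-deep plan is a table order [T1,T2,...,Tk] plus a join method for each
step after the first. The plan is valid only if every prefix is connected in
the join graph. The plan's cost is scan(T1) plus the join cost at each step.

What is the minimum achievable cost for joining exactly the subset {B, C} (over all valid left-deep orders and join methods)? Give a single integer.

Selinger DP over subsets of {B,C}:
  {C}: scan cost=40, card=40
  {B}: scan cost=60, card=60
  {BC}: card=240; try (C,hash)→600, (C,nl_idx)→660, (B,merge)→740, (C,merge)→760, (B,hash)→800, (B,nl)→2440 …(+1); best=600 via (C,hash)

600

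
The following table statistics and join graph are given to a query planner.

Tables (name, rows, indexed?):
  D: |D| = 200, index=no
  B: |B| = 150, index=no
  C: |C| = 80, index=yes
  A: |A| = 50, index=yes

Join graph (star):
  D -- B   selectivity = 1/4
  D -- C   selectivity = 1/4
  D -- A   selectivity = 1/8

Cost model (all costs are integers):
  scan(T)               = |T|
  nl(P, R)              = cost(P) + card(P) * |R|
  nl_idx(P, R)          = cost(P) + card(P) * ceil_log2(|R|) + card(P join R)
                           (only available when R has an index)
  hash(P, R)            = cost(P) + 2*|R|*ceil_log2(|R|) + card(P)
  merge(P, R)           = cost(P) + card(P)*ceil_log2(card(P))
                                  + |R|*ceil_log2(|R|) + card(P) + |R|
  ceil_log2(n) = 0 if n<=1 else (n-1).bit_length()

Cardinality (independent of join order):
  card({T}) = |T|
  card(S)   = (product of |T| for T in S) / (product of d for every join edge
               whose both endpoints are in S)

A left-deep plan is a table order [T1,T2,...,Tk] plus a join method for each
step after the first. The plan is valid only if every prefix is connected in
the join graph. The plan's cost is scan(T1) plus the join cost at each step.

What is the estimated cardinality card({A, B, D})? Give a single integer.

46875

Tables in S: A(50), B(150), D(200)
Edges inside S: D-B(d=4), D-A(d=8)
numerator = 50 * 150 * 200 = 1500000
denominator = 4 * 8 = 32
card(S) = 1500000 / 32 = 46875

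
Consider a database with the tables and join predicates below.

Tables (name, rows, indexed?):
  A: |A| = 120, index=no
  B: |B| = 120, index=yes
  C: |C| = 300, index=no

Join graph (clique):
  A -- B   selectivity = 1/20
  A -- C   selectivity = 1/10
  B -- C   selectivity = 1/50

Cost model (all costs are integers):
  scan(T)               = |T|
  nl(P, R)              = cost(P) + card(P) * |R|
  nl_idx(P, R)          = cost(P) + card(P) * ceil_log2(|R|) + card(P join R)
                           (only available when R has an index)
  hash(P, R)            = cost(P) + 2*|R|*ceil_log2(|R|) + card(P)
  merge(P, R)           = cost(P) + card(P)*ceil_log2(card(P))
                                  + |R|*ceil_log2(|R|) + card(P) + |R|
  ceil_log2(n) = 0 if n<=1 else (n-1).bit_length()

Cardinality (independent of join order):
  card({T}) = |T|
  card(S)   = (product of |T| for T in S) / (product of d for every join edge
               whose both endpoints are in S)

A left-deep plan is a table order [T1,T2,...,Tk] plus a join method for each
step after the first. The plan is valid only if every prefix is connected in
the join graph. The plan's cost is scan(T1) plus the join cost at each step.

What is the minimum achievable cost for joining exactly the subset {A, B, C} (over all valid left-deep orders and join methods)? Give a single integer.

4680

Selinger DP over subsets of {A,B,C}:
  {A}: scan cost=120, card=120
  {B}: scan cost=120, card=120
  {C}: scan cost=300, card=300
  {AB}: card=720; try (B,nl_idx)→1680, (B,hash)→1920, (A,hash)→1920, (B,merge)→2040, (A,merge)→2040, (B,nl)→14520 …(+1); best=1680 via (B,nl_idx)
  {AC}: card=3600; try (A,hash)→2280, (C,merge)→4080, (A,merge)→4260, (C,hash)→5640, (C,nl)→36120, (A,nl)→36300; best=2280 via (A,hash)
  {BC}: card=720; try (B,hash)→2280, (B,nl_idx)→3120, (C,merge)→4080, (B,merge)→4260, (C,hash)→5640, (C,nl)→36120 …(+1); best=2280 via (B,hash)
  {ABC}: card=432; try (A,hash)→4680, (B,hash)→7560, (C,hash)→7800, (A,merge)→11160, (C,merge)→12600, (B,nl_idx)→27912 …(+4); best=4680 via (A,hash)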